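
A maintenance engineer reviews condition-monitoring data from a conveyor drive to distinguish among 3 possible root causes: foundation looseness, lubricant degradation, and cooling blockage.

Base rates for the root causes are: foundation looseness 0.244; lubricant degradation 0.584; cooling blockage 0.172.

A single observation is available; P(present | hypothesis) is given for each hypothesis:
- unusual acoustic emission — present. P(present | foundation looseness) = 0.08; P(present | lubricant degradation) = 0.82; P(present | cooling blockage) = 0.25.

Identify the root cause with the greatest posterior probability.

Multiply each prior by the likelihood of the observation:
  foundation looseness: 0.244 × 0.08 = 0.01952
  lubricant degradation: 0.584 × 0.82 = 0.47888
  cooling blockage: 0.172 × 0.25 = 0.043
Marginal likelihood of the evidence = 0.5414.
P(foundation looseness | evidence) ≈ 0.01952 / 0.5414 ≈ 0.036
P(lubricant degradation | evidence) ≈ 0.47888 / 0.5414 ≈ 0.885
P(cooling blockage | evidence) ≈ 0.043 / 0.5414 ≈ 0.079
The largest is 0.885, so lubricant degradation is most probable.

lubricant degradation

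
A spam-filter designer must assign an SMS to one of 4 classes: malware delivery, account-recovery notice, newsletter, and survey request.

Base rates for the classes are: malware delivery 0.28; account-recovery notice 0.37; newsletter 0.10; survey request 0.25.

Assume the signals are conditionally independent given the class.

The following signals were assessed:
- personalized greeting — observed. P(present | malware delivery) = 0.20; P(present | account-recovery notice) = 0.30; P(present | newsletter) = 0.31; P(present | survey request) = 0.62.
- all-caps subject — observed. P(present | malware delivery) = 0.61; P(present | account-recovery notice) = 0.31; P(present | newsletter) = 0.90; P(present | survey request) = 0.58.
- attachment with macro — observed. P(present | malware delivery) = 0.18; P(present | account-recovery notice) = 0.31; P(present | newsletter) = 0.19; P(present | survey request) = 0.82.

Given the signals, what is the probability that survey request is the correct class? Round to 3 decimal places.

0.769

Multiply each prior by the joint likelihood of the signal pattern:
  malware delivery: 0.28 × 0.20 × 0.61 × 0.18 = 0.0061488
  account-recovery notice: 0.37 × 0.30 × 0.31 × 0.31 = 0.010667
  newsletter: 0.10 × 0.31 × 0.90 × 0.19 = 0.005301
  survey request: 0.25 × 0.62 × 0.58 × 0.82 = 0.073718
Marginal likelihood of the evidence = 0.095835.
P(survey request | evidence) = 0.073718 / 0.095835 ≈ 0.769.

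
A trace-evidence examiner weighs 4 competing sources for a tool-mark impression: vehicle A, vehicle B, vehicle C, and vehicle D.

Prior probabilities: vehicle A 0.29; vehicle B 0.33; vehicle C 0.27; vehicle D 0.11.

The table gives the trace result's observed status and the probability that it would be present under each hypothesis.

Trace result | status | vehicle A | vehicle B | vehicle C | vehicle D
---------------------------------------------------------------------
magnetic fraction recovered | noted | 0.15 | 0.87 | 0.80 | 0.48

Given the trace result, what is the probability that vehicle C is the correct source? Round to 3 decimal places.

By Bayes' rule, the unnormalized weight for each hypothesis is prior × likelihood:
  vehicle A: 0.29 × 0.15 = 0.0435
  vehicle B: 0.33 × 0.87 = 0.2871
  vehicle C: 0.27 × 0.80 = 0.216
  vehicle D: 0.11 × 0.48 = 0.0528
Normalizing constant Z = 0.0435 + 0.2871 + 0.216 + 0.0528 = 0.5994.
P(vehicle C | evidence) = 0.216 / 0.5994 ≈ 0.360.

0.360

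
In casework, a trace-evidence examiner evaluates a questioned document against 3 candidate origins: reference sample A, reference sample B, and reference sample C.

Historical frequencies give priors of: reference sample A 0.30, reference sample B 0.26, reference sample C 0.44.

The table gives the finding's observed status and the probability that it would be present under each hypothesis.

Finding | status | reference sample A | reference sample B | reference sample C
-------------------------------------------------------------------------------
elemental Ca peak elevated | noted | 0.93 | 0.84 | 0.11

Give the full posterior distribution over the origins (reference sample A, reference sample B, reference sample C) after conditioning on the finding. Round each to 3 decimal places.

Multiply each prior by the likelihood of the finding:
  reference sample A: 0.30 × 0.93 = 0.279
  reference sample B: 0.26 × 0.84 = 0.2184
  reference sample C: 0.44 × 0.11 = 0.0484
The unnormalized weights sum to 0.5458.
P(reference sample A | evidence) = 0.279 / 0.5458 ≈ 0.511
P(reference sample B | evidence) = 0.2184 / 0.5458 ≈ 0.400
P(reference sample C | evidence) = 0.0484 / 0.5458 ≈ 0.089

0.511, 0.400, 0.089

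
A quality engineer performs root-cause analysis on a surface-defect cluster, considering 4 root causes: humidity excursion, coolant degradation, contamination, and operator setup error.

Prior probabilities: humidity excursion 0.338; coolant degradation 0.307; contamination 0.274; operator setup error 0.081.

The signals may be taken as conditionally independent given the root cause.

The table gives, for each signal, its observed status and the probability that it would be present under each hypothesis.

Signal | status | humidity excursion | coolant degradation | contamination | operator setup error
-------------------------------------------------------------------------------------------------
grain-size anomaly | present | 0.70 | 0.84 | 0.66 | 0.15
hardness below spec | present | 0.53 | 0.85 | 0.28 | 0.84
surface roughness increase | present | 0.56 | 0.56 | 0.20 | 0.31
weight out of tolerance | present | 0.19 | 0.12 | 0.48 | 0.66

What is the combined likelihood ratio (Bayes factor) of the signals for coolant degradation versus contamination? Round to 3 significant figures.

2.70

The Bayes factor is the ratio of the joint likelihoods of the signal pattern under the two hypotheses.
  coolant degradation: 0.84 × 0.85 × 0.56 × 0.12 = 0.047981
  contamination: 0.66 × 0.28 × 0.20 × 0.48 = 0.017741
Bayes factor = 0.047981 / 0.017741 ≈ 2.70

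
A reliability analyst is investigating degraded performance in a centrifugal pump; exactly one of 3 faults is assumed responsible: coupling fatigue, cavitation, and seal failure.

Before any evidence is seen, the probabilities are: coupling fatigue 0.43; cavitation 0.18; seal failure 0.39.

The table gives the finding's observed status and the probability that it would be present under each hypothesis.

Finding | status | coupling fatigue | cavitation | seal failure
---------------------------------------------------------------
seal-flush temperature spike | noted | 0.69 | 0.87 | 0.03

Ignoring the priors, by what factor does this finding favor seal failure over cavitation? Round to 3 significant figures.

The Bayes factor is the ratio of the two likelihoods.
  seal failure: 0.03
  cavitation: 0.87
Bayes factor = 0.03 / 0.87 ≈ 0.0345

0.0345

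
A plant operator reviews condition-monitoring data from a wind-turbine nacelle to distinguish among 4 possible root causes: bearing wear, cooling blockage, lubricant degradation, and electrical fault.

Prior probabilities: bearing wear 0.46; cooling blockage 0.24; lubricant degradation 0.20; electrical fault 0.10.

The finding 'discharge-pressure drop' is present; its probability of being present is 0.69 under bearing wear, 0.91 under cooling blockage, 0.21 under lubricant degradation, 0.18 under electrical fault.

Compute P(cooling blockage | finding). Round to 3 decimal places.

0.367

For each hypothesis, the unnormalized posterior weight is prior × likelihood:
  bearing wear: 0.46 × 0.69 = 0.3174
  cooling blockage: 0.24 × 0.91 = 0.2184
  lubricant degradation: 0.20 × 0.21 = 0.042
  electrical fault: 0.10 × 0.18 = 0.018
The unnormalized weights sum to 0.5958.
P(cooling blockage | evidence) = 0.2184 / 0.5958 ≈ 0.367.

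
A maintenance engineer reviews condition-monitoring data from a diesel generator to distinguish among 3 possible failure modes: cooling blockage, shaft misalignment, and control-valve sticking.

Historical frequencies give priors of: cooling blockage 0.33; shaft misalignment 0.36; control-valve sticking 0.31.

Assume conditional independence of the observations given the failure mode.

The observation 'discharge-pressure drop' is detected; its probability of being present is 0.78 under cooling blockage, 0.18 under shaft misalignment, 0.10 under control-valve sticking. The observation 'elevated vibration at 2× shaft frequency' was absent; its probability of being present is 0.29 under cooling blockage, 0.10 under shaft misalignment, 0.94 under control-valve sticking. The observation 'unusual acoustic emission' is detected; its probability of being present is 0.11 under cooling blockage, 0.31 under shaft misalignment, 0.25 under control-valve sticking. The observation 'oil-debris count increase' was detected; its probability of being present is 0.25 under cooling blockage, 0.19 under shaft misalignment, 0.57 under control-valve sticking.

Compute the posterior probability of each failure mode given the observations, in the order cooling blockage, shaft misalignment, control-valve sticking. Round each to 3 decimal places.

By Bayes' rule with conditional independence, the unnormalized weight for each hypothesis is prior × ∏ likelihoods (using 1 − P(present | H) for each absent observation):
  cooling blockage: 0.33 × 0.78 × (1 − 0.29) × 0.11 × 0.25 = 0.0050257
  shaft misalignment: 0.36 × 0.18 × (1 − 0.10) × 0.31 × 0.19 = 0.003435
  control-valve sticking: 0.31 × 0.10 × (1 − 0.94) × 0.25 × 0.57 = 0.00026505
Marginal likelihood of the evidence = 0.0087258.
P(cooling blockage | evidence) = 0.0050257 / 0.0087258 ≈ 0.576
P(shaft misalignment | evidence) = 0.003435 / 0.0087258 ≈ 0.394
P(control-valve sticking | evidence) = 0.00026505 / 0.0087258 ≈ 0.030

0.576, 0.394, 0.030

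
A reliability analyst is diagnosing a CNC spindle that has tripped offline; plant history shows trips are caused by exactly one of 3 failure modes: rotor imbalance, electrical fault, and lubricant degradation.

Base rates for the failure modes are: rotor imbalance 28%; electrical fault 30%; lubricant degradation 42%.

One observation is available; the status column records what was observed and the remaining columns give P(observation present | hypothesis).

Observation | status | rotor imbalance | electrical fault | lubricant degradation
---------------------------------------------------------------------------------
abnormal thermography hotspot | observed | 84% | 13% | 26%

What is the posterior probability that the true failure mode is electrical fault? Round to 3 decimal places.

0.102

For each hypothesis, the unnormalized posterior weight is prior × likelihood:
  rotor imbalance: 0.28 × 0.84 = 0.2352
  electrical fault: 0.30 × 0.13 = 0.039
  lubricant degradation: 0.42 × 0.26 = 0.1092
Normalizing constant Z = 0.2352 + 0.039 + 0.1092 = 0.3834.
P(electrical fault | evidence) = 0.039 / 0.3834 ≈ 0.102.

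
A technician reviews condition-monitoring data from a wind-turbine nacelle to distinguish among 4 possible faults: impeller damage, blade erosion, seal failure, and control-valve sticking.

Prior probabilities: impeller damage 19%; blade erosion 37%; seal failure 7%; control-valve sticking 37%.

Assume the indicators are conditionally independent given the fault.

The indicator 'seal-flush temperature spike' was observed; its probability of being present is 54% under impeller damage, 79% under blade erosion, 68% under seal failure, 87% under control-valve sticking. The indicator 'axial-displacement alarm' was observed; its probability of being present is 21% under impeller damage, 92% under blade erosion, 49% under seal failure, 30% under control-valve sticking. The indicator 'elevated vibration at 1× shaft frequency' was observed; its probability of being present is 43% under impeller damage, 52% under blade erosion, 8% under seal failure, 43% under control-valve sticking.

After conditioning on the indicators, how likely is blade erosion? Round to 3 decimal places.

0.726

Multiply each prior by the joint likelihood of the indicator pattern:
  impeller damage: 0.19 × 0.54 × 0.21 × 0.43 = 0.0092648
  blade erosion: 0.37 × 0.79 × 0.92 × 0.52 = 0.13984
  seal failure: 0.07 × 0.68 × 0.49 × 0.08 = 0.0018659
  control-valve sticking: 0.37 × 0.87 × 0.30 × 0.43 = 0.041525
Marginal likelihood of the evidence = 0.19249.
P(blade erosion | evidence) = 0.13984 / 0.19249 ≈ 0.726.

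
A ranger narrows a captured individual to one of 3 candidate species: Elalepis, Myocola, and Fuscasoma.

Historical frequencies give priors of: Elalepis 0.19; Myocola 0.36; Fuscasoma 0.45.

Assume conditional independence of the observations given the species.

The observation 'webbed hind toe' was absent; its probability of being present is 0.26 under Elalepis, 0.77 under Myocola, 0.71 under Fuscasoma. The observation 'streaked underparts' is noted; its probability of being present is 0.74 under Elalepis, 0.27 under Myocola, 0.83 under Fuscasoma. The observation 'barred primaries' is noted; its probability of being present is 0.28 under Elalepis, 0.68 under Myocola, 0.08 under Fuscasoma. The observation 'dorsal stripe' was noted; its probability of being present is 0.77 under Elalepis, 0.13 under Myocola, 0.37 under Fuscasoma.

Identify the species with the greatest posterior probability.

For each hypothesis, the unnormalized posterior weight is prior × product of the observation likelihoods (using 1 − P(present | H) for each absent observation):
  Elalepis: 0.19 × (1 − 0.26) × 0.74 × 0.28 × 0.77 = 0.022432
  Myocola: 0.36 × (1 − 0.77) × 0.27 × 0.68 × 0.13 = 0.0019763
  Fuscasoma: 0.45 × (1 − 0.71) × 0.83 × 0.08 × 0.37 = 0.0032061
Normalizing constant Z = 0.022432 + 0.0019763 + 0.0032061 = 0.027614.
P(Elalepis | evidence) ≈ 0.022432 / 0.027614 ≈ 0.812
P(Myocola | evidence) ≈ 0.0019763 / 0.027614 ≈ 0.072
P(Fuscasoma | evidence) ≈ 0.0032061 / 0.027614 ≈ 0.116
The largest is 0.812, so Elalepis is most probable.

Elalepis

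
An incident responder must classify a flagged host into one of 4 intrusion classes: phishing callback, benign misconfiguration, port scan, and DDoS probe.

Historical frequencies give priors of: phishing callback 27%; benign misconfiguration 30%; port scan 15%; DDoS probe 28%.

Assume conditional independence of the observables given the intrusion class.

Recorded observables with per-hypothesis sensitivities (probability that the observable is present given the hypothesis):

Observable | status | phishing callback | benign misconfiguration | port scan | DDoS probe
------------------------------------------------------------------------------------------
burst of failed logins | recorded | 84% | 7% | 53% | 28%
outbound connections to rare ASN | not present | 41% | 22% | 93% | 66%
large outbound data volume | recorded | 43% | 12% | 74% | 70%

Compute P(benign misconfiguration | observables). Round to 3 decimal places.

0.024

Multiply each prior by the joint likelihood of the observable pattern (using 1 − P(present | H) for each absent observable):
  phishing callback: 0.27 × 0.84 × (1 − 0.41) × 0.43 = 0.057539
  benign misconfiguration: 0.30 × 0.07 × (1 − 0.22) × 0.12 = 0.0019656
  port scan: 0.15 × 0.53 × (1 − 0.93) × 0.74 = 0.0041181
  DDoS probe: 0.28 × 0.28 × (1 − 0.66) × 0.70 = 0.018659
Normalizing constant Z = 0.057539 + 0.0019656 + 0.0041181 + 0.018659 = 0.082282.
P(benign misconfiguration | evidence) = 0.0019656 / 0.082282 ≈ 0.024.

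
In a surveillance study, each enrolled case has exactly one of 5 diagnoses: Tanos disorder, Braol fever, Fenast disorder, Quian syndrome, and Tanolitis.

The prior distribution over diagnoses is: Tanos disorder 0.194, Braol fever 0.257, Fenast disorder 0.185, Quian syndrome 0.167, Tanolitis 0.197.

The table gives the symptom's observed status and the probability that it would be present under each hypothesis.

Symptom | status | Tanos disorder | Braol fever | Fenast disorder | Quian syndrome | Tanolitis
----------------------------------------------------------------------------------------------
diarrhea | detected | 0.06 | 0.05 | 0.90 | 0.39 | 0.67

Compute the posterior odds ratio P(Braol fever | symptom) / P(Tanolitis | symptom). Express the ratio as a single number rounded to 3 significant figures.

Posterior odds equal prior odds times the likelihood ratio; only the two competing hypotheses matter.
  Braol fever: 0.257 × 0.05 = 0.01285
  Tanolitis: 0.197 × 0.67 = 0.13199
Odds(Braol fever : Tanolitis) = 0.01285 / 0.13199 ≈ 0.0974.

0.0974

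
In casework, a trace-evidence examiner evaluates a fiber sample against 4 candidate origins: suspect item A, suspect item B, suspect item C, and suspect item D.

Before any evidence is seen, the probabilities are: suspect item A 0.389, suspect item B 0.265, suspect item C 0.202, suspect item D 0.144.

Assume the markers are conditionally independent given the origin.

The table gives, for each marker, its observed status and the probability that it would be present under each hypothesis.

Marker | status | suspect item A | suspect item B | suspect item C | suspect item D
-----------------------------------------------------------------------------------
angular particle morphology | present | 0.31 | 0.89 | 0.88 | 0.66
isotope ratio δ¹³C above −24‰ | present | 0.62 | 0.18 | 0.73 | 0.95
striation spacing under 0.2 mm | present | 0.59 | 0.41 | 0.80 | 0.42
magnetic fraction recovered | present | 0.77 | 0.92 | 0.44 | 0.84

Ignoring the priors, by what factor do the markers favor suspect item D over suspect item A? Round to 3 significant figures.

Take the product of per-marker likelihoods under each hypothesis, then divide.
  suspect item D: 0.66 × 0.95 × 0.42 × 0.84 = 0.22121
  suspect item A: 0.31 × 0.62 × 0.59 × 0.77 = 0.087316
Bayes factor = 0.22121 / 0.087316 ≈ 2.53

2.53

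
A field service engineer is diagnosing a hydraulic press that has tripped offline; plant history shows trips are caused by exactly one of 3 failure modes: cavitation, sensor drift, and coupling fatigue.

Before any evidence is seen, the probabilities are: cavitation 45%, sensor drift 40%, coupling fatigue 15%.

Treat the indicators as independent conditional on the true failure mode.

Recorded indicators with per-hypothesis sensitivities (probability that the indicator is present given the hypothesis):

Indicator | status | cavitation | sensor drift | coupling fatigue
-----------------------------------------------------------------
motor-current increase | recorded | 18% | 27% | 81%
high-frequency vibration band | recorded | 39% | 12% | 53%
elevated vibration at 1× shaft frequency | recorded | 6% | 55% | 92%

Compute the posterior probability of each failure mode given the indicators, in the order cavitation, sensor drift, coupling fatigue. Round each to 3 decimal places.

For each hypothesis, the unnormalized posterior weight is prior × product of the indicator likelihoods:
  cavitation: 0.45 × 0.18 × 0.39 × 0.06 = 0.0018954
  sensor drift: 0.40 × 0.27 × 0.12 × 0.55 = 0.007128
  coupling fatigue: 0.15 × 0.81 × 0.53 × 0.92 = 0.059243
Normalizing constant Z = 0.0018954 + 0.007128 + 0.059243 = 0.068267.
P(cavitation | evidence) = 0.0018954 / 0.068267 ≈ 0.028
P(sensor drift | evidence) = 0.007128 / 0.068267 ≈ 0.104
P(coupling fatigue | evidence) = 0.059243 / 0.068267 ≈ 0.868

0.028, 0.104, 0.868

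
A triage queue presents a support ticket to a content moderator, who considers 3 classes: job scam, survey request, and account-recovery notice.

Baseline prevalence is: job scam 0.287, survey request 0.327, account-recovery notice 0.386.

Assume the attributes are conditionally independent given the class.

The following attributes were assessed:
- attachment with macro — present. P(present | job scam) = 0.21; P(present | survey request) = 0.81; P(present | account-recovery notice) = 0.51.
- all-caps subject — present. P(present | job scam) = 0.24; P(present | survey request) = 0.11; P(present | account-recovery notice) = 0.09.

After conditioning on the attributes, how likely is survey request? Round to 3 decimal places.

0.475

By Bayes' rule with conditional independence, the unnormalized weight for each hypothesis is prior × ∏ likelihoods:
  job scam: 0.287 × 0.21 × 0.24 = 0.014465
  survey request: 0.327 × 0.81 × 0.11 = 0.029136
  account-recovery notice: 0.386 × 0.51 × 0.09 = 0.017717
The unnormalized weights sum to 0.061318.
P(survey request | evidence) = 0.029136 / 0.061318 ≈ 0.475.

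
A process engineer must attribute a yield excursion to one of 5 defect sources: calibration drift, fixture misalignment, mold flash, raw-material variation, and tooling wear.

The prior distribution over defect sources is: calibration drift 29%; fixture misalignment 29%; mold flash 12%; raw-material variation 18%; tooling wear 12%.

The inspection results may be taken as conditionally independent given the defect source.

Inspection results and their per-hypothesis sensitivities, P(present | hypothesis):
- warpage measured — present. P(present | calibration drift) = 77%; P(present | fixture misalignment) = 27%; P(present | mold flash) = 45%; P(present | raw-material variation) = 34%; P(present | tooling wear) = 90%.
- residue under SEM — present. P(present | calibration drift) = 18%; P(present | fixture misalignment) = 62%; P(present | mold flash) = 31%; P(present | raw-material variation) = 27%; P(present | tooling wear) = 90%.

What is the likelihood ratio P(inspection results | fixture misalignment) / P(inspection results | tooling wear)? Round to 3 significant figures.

The Bayes factor is the ratio of the joint likelihoods of the inspection result pattern under the two hypotheses.
  fixture misalignment: 0.27 × 0.62 = 0.1674
  tooling wear: 0.90 × 0.90 = 0.81
Bayes factor = 0.1674 / 0.81 ≈ 0.207

0.207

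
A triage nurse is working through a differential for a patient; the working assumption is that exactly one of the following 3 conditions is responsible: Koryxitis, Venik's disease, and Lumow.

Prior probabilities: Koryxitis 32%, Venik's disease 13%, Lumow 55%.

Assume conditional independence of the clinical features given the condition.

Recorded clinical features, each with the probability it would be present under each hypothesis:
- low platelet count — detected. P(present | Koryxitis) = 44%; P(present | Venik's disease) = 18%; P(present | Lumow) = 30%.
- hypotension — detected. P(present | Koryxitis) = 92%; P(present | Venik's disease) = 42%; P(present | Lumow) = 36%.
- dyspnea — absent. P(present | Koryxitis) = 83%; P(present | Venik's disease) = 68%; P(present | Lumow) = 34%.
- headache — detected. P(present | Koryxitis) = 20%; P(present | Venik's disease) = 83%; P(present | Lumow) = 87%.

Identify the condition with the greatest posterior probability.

Lumow

For each hypothesis, the unnormalized posterior weight is prior × product of the clinical feature likelihoods (using 1 − P(present | H) for each absent clinical feature):
  Koryxitis: 0.32 × 0.44 × 0.92 × (1 − 0.83) × 0.20 = 0.0044042
  Venik's disease: 0.13 × 0.18 × 0.42 × (1 − 0.68) × 0.83 = 0.0026103
  Lumow: 0.55 × 0.30 × 0.36 × (1 − 0.34) × 0.87 = 0.034107
Marginal likelihood of the evidence = 0.041122.
P(Koryxitis | evidence) ≈ 0.0044042 / 0.041122 ≈ 0.107
P(Venik's disease | evidence) ≈ 0.0026103 / 0.041122 ≈ 0.063
P(Lumow | evidence) ≈ 0.034107 / 0.041122 ≈ 0.829
The largest is 0.829, so Lumow is most probable.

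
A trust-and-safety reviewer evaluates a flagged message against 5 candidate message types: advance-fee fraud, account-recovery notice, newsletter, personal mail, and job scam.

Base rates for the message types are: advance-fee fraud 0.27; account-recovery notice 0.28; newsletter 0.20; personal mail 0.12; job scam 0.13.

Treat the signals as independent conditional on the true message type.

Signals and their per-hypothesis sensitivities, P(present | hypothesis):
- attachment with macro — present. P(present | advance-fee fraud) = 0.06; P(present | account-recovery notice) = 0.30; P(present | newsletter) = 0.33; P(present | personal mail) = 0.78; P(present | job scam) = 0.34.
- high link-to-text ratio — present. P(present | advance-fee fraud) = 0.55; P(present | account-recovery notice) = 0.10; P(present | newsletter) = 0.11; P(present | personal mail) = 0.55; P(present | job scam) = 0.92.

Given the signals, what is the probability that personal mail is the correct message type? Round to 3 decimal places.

For each hypothesis, the unnormalized posterior weight is prior × product of the signal likelihoods:
  advance-fee fraud: 0.27 × 0.06 × 0.55 = 0.00891
  account-recovery notice: 0.28 × 0.30 × 0.10 = 0.0084
  newsletter: 0.20 × 0.33 × 0.11 = 0.00726
  personal mail: 0.12 × 0.78 × 0.55 = 0.05148
  job scam: 0.13 × 0.34 × 0.92 = 0.040664
Marginal likelihood of the evidence = 0.11671.
P(personal mail | evidence) = 0.05148 / 0.11671 ≈ 0.441.

0.441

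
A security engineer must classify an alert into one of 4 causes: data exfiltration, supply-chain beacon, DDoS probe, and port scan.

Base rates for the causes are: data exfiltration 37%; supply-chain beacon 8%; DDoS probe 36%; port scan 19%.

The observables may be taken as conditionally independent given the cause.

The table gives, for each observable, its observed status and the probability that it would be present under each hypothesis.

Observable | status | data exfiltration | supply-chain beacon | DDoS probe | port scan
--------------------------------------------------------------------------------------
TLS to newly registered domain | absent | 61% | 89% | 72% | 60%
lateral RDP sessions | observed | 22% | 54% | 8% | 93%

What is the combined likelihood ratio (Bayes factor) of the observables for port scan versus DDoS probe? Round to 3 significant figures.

Joint likelihood of the observable pattern under each hypothesis (using 1 − P(present | H) for each absent observable):
  port scan: (1 − 0.60) × 0.93 = 0.372
  DDoS probe: (1 − 0.72) × 0.08 = 0.0224
Bayes factor = 0.372 / 0.0224 ≈ 16.6

16.6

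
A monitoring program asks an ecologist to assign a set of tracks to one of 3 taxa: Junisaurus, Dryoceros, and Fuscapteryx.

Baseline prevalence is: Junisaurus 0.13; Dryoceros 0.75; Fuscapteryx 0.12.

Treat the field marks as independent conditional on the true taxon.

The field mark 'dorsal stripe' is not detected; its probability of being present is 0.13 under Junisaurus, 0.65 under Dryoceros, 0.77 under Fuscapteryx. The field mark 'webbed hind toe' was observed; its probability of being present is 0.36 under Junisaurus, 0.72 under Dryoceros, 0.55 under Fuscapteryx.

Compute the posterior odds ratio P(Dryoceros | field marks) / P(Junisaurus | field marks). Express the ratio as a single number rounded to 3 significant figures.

The normalizing constant cancels in an odds ratio, so compute prior × likelihood for the two hypotheses only (using 1 − P(present | H) for each absent field mark):
  Dryoceros: 0.75 × (1 − 0.65) × 0.72 = 0.189
  Junisaurus: 0.13 × (1 − 0.13) × 0.36 = 0.040716
Posterior odds = 0.189 / 0.040716 ≈ 4.64.

4.64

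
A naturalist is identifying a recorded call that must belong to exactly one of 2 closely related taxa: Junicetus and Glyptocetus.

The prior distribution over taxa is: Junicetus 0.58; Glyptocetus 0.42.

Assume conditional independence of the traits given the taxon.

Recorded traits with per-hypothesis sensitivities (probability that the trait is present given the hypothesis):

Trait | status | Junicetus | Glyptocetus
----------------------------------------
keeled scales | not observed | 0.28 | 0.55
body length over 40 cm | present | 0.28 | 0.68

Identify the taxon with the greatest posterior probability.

By Bayes' rule with conditional independence, the unnormalized weight for each hypothesis is prior × ∏ likelihoods (using 1 − P(present | H) for each absent trait):
  Junicetus: 0.58 × (1 − 0.28) × 0.28 = 0.11693
  Glyptocetus: 0.42 × (1 − 0.55) × 0.68 = 0.12852
Normalizing constant Z = 0.11693 + 0.12852 = 0.24545.
P(Junicetus | evidence) ≈ 0.11693 / 0.24545 ≈ 0.476
P(Glyptocetus | evidence) ≈ 0.12852 / 0.24545 ≈ 0.524
The largest is 0.524, so Glyptocetus is most probable.

Glyptocetus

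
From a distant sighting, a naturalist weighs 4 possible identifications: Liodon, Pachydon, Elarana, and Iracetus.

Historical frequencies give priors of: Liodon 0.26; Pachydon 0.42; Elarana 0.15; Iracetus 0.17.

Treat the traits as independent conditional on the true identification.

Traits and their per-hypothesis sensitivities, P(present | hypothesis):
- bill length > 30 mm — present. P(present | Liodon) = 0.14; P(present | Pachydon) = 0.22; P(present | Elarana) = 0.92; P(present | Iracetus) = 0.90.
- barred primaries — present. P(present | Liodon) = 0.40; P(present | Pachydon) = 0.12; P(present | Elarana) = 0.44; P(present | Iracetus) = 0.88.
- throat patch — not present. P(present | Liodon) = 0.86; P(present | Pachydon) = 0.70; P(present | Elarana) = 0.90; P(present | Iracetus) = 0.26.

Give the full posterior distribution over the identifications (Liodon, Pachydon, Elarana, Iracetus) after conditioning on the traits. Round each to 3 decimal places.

Multiply each prior by the joint likelihood of the trait pattern (using 1 − P(present | H) for each absent trait):
  Liodon: 0.26 × 0.14 × 0.40 × (1 − 0.86) = 0.0020384
  Pachydon: 0.42 × 0.22 × 0.12 × (1 − 0.70) = 0.0033264
  Elarana: 0.15 × 0.92 × 0.44 × (1 − 0.90) = 0.006072
  Iracetus: 0.17 × 0.90 × 0.88 × (1 − 0.26) = 0.099634
The unnormalized weights sum to 0.11107.
P(Liodon | evidence) = 0.0020384 / 0.11107 ≈ 0.018
P(Pachydon | evidence) = 0.0033264 / 0.11107 ≈ 0.030
P(Elarana | evidence) = 0.006072 / 0.11107 ≈ 0.055
P(Iracetus | evidence) = 0.099634 / 0.11107 ≈ 0.897

0.018, 0.030, 0.055, 0.897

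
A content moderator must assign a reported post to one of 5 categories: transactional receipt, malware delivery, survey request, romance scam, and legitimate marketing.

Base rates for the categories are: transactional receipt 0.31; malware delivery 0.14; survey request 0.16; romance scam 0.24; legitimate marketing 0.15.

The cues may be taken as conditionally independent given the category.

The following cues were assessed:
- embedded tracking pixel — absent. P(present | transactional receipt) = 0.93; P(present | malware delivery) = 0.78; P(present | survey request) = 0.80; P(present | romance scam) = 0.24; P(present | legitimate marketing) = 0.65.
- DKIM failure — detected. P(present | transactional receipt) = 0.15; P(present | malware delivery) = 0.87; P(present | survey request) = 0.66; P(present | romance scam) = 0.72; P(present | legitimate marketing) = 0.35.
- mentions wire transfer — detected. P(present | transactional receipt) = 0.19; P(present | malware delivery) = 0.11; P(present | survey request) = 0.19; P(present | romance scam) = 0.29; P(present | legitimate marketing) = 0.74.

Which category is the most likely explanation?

romance scam

For each hypothesis, the unnormalized posterior weight is prior × product of the cue likelihoods (using 1 − P(present | H) for each absent cue):
  transactional receipt: 0.31 × (1 − 0.93) × 0.15 × 0.19 = 0.00061845
  malware delivery: 0.14 × (1 − 0.78) × 0.87 × 0.11 = 0.0029476
  survey request: 0.16 × (1 − 0.80) × 0.66 × 0.19 = 0.0040128
  romance scam: 0.24 × (1 − 0.24) × 0.72 × 0.29 = 0.038085
  legitimate marketing: 0.15 × (1 − 0.65) × 0.35 × 0.74 = 0.013597
The unnormalized weights sum to 0.059261.
P(transactional receipt | evidence) ≈ 0.00061845 / 0.059261 ≈ 0.010
P(malware delivery | evidence) ≈ 0.0029476 / 0.059261 ≈ 0.050
P(survey request | evidence) ≈ 0.0040128 / 0.059261 ≈ 0.068
P(romance scam | evidence) ≈ 0.038085 / 0.059261 ≈ 0.643
P(legitimate marketing | evidence) ≈ 0.013597 / 0.059261 ≈ 0.229
The largest is 0.643, so romance scam is most probable.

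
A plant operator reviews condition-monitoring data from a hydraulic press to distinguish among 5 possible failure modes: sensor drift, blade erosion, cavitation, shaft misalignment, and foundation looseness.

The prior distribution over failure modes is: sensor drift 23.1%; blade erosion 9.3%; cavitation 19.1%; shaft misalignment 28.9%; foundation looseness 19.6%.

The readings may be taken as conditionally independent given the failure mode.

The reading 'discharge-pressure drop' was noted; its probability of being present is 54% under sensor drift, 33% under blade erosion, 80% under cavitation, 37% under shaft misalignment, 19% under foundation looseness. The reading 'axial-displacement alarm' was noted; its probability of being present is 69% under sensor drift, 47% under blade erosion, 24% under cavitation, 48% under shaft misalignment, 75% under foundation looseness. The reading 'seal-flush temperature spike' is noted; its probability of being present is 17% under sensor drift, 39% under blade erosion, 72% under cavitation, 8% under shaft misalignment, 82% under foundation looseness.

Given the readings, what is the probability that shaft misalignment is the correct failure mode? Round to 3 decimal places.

Multiply each prior by the joint likelihood of the reading pattern:
  sensor drift: 0.231 × 0.54 × 0.69 × 0.17 = 0.014632
  blade erosion: 0.093 × 0.33 × 0.47 × 0.39 = 0.0056255
  cavitation: 0.191 × 0.80 × 0.24 × 0.72 = 0.026404
  shaft misalignment: 0.289 × 0.37 × 0.48 × 0.08 = 0.0041061
  foundation looseness: 0.196 × 0.19 × 0.75 × 0.82 = 0.022903
The unnormalized weights sum to 0.07367.
P(shaft misalignment | evidence) = 0.0041061 / 0.07367 ≈ 0.056.

0.056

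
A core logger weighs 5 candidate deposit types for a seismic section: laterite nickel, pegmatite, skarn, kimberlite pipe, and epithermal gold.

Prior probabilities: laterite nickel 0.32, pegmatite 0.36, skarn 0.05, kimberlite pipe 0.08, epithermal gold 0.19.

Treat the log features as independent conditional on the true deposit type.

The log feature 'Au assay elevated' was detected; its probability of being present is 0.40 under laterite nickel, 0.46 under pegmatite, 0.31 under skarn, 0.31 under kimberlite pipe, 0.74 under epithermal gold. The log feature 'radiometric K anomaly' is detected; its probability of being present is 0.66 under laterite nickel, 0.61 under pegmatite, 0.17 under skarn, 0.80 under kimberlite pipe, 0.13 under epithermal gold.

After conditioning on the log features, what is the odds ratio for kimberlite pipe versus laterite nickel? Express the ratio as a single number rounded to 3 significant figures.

Unnormalized posterior weight (prior times the log feature likelihoods) for each of the two hypotheses:
  kimberlite pipe: 0.08 × 0.31 × 0.80 = 0.01984
  laterite nickel: 0.32 × 0.40 × 0.66 = 0.08448
Odds(kimberlite pipe : laterite nickel) = 0.01984 / 0.08448 ≈ 0.235.

0.235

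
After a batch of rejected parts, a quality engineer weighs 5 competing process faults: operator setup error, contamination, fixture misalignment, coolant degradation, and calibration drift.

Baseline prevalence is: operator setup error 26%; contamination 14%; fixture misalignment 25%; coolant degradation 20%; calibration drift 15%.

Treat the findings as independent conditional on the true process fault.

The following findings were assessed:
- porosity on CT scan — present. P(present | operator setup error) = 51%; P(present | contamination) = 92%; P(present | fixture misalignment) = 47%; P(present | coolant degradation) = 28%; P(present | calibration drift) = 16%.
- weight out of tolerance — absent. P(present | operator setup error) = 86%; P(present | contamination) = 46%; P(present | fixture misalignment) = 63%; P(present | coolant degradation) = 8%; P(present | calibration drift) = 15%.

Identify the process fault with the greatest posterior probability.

contamination

For each hypothesis, the unnormalized posterior weight is prior × product of the finding likelihoods (using 1 − P(present | H) for each absent finding):
  operator setup error: 0.26 × 0.51 × (1 − 0.86) = 0.018564
  contamination: 0.14 × 0.92 × (1 − 0.46) = 0.069552
  fixture misalignment: 0.25 × 0.47 × (1 − 0.63) = 0.043475
  coolant degradation: 0.20 × 0.28 × (1 − 0.08) = 0.05152
  calibration drift: 0.15 × 0.16 × (1 − 0.15) = 0.0204
Marginal likelihood of the evidence = 0.20351.
P(operator setup error | evidence) ≈ 0.018564 / 0.20351 ≈ 0.091
P(contamination | evidence) ≈ 0.069552 / 0.20351 ≈ 0.342
P(fixture misalignment | evidence) ≈ 0.043475 / 0.20351 ≈ 0.214
P(coolant degradation | evidence) ≈ 0.05152 / 0.20351 ≈ 0.253
P(calibration drift | evidence) ≈ 0.0204 / 0.20351 ≈ 0.100
The largest is 0.342, so contamination is most probable.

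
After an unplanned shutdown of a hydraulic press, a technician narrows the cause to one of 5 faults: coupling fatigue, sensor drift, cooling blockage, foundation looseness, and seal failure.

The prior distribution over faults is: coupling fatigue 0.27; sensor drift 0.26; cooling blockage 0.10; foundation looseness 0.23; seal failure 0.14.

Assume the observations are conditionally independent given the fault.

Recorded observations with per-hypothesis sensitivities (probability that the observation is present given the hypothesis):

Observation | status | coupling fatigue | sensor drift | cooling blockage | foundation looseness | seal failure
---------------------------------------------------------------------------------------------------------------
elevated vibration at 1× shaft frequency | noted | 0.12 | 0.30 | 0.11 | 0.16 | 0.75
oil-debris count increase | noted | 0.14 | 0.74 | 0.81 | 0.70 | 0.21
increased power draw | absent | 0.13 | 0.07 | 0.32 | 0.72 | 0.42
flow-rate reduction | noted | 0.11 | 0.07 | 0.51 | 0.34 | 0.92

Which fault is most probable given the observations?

seal failure

Multiply each prior by the joint likelihood of the evidence pattern (using 1 − P(present | H) for each absent observation):
  coupling fatigue: 0.27 × 0.12 × 0.14 × (1 − 0.13) × 0.11 = 0.0004341
  sensor drift: 0.26 × 0.30 × 0.74 × (1 − 0.07) × 0.07 = 0.0037576
  cooling blockage: 0.10 × 0.11 × 0.81 × (1 − 0.32) × 0.51 = 0.00309
  foundation looseness: 0.23 × 0.16 × 0.70 × (1 − 0.72) × 0.34 = 0.0024524
  seal failure: 0.14 × 0.75 × 0.21 × (1 − 0.42) × 0.92 = 0.011766
The unnormalized weights sum to 0.0215.
P(coupling fatigue | evidence) ≈ 0.0004341 / 0.0215 ≈ 0.020
P(sensor drift | evidence) ≈ 0.0037576 / 0.0215 ≈ 0.175
P(cooling blockage | evidence) ≈ 0.00309 / 0.0215 ≈ 0.144
P(foundation looseness | evidence) ≈ 0.0024524 / 0.0215 ≈ 0.114
P(seal failure | evidence) ≈ 0.011766 / 0.0215 ≈ 0.547
The largest is 0.547, so seal failure is most probable.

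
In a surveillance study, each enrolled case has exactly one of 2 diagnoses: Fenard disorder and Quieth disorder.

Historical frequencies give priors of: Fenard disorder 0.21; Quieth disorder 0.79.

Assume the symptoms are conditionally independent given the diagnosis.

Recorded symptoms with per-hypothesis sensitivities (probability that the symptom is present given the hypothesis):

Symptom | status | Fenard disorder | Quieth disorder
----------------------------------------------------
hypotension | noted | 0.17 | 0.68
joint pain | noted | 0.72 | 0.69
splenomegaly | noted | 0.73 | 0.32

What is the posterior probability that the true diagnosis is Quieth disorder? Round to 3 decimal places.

0.863

Multiply each prior by the joint likelihood of the symptom pattern:
  Fenard disorder: 0.21 × 0.17 × 0.72 × 0.73 = 0.018764
  Quieth disorder: 0.79 × 0.68 × 0.69 × 0.32 = 0.11861
The unnormalized weights sum to 0.13738.
P(Quieth disorder | evidence) = 0.11861 / 0.13738 ≈ 0.863.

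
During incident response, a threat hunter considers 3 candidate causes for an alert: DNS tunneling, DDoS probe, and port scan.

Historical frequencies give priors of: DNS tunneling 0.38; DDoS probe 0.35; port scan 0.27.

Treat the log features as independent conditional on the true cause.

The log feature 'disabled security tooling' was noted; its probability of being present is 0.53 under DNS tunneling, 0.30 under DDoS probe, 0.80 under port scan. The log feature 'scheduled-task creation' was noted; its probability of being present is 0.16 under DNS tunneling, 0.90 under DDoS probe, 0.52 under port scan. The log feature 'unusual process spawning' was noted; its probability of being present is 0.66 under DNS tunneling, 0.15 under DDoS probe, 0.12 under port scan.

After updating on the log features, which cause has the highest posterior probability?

Multiply each prior by the joint likelihood of the log feature pattern:
  DNS tunneling: 0.38 × 0.53 × 0.16 × 0.66 = 0.021268
  DDoS probe: 0.35 × 0.30 × 0.90 × 0.15 = 0.014175
  port scan: 0.27 × 0.80 × 0.52 × 0.12 = 0.013478
The unnormalized weights sum to 0.048921.
P(DNS tunneling | evidence) ≈ 0.021268 / 0.048921 ≈ 0.435
P(DDoS probe | evidence) ≈ 0.014175 / 0.048921 ≈ 0.290
P(port scan | evidence) ≈ 0.013478 / 0.048921 ≈ 0.276
The largest is 0.435, so DNS tunneling is most probable.

DNS tunneling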